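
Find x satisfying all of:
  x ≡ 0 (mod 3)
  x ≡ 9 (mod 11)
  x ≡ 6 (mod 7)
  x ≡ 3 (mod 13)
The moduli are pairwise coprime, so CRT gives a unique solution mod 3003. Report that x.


Product of moduli M = 3 · 11 · 7 · 13 = 3003.
Merge one congruence at a time:
  Start: x ≡ 0 (mod 3).
  Combine with x ≡ 9 (mod 11); new modulus lcm = 33.
    Write x = 0 + 3·t and substitute into x ≡ 9 (mod 11): 3·t ≡ 9 − 0 = 9 (mod 11).
    The inverse of 3 mod 11 is 4 (since 3·4 = 12 = 1·11 + 1), so t ≡ 4·9 = 36 ≡ 3 (mod 11).
    Then x = 0 + 3·3 = 9, valid modulo lcm(3, 11) = 33: x ≡ 9 (mod 33).
  Combine with x ≡ 6 (mod 7); new modulus lcm = 231.
    Write x = 9 + 33·t and substitute into x ≡ 6 (mod 7): 33·t ≡ 6 − 9 = -3 (mod 7).
    Reduce coefficients mod 7: 5·t ≡ 4 (mod 7).
    The inverse of 5 mod 7 is 3 (since 5·3 = 15 = 2·7 + 1), so t ≡ 3·4 = 12 ≡ 5 (mod 7).
    Then x = 9 + 33·5 = 174, valid modulo lcm(33, 7) = 231: x ≡ 174 (mod 231).
  Combine with x ≡ 3 (mod 13); new modulus lcm = 3003.
    Write x = 174 + 231·t and substitute into x ≡ 3 (mod 13): 231·t ≡ 3 − 174 = -171 (mod 13).
    Reduce coefficients mod 13: 10·t ≡ 11 (mod 13).
    The inverse of 10 mod 13 is 4 (since 10·4 = 40 = 3·13 + 1), so t ≡ 4·11 = 44 ≡ 5 (mod 13).
    Then x = 174 + 231·5 = 1329, valid modulo lcm(231, 13) = 3003: x ≡ 1329 (mod 3003).
Verify against each original: 1329 mod 3 = 0, 1329 mod 11 = 9, 1329 mod 7 = 6, 1329 mod 13 = 3.

x ≡ 1329 (mod 3003).


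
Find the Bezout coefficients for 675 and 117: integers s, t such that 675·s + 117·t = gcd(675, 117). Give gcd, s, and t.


Euclidean algorithm on (675, 117) — divide until remainder is 0:
  675 = 5 · 117 + 90
  117 = 1 · 90 + 27
  90 = 3 · 27 + 9
  27 = 3 · 9 + 0
gcd(675, 117) = 9.
Track Bezout coefficients alongside the remainders: start with r₀ = 675 = a·1 + b·0 (s = 1, t = 0) and r₁ = 117 = a·0 + b·1 (s = 0, t = 1); each new remainder r_{k+1} = r_{k-1} − q_k·r_k inherits s_{k+1} = s_{k-1} − q_k·s_k, t_{k+1} = t_{k-1} − q_k·t_k, so r_k = a·s_k + b·t_k at every step:
  q = 5: r = 90, s = 1 − 5·0 = 1, t = 0 − 5·1 = -5  (check: 675·1 + 117·(-5) = 90)
  q = 1: r = 27, s = 0 − 1·1 = -1, t = 1 − 1·(-5) = 6  (check: 675·(-1) + 117·6 = 27)
  q = 3: r = 9, s = 1 − 3·(-1) = 4, t = -5 − 3·6 = -23  (check: 675·4 + 117·(-23) = 9)
The row with r = 9 (the gcd) gives the Bezout coefficients s = 4, t = -23.
Result: 675 · (4) + 117 · (-23) = 9.

gcd(675, 117) = 9; s = 4, t = -23 (check: 675·4 + 117·(-23) = 9).


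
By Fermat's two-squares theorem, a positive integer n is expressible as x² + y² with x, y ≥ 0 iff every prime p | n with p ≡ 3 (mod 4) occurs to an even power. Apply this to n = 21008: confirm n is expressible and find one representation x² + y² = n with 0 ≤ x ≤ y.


Step 1: Factor n = 21008 = 2^4 · 13 · 101.
Step 2: Check the mod-4 condition on each prime factor: 2 = 2 (special); 13 ≡ 1 (mod 4), exponent 1; 101 ≡ 1 (mod 4), exponent 1.
All primes ≡ 3 (mod 4) appear to even exponent (or don't appear), so by the two-squares theorem n IS expressible as a sum of two squares.
Step 3: Build a representation. Group n = k² · m with k = 4 and m = 13 · 101 = 1313 (a product of primes ≡ 1 (mod 4)); a representation of m scales to one of n via (k·x)² + (k·y)² = k²(x² + y²). Each prime p ≡ 1 (mod 4) is itself a sum of two squares; find a² by testing p − a² for a perfect square:
  13: 13 − 1² = 12, 13 − 2² = 9 = 3² ⇒ 13 = 2² + 3².
  101: 101 − 1² = 100 = 10² ⇒ 101 = 1² + 10².
  Combine using the Brahmagupta–Fibonacci identity (a² + b²)(c² + d²) = (ac − bd)² + (ad + bc)² = (ac + bd)² + (ad − bc)²:
  13 · 101 = 1313: from (2² + 3²)(1² + 10²), take (2·1 − 3·10, 2·10 + 3·1) = (2 − 30, 20 + 3) = (-28, 23); dropping signs (only squares matter) gives (28, 23); check 28² + 23² = 784 + 529 = 1313 ✓.
  Scale by k = 4: (4·28, 4·23) = (112, 92).
Step 4: Order so x ≤ y and verify: 92² + 112² = 8464 + 12544 = 21008 = n. ✓

n = 21008 = 92² + 112² (one valid representation with x ≤ y).


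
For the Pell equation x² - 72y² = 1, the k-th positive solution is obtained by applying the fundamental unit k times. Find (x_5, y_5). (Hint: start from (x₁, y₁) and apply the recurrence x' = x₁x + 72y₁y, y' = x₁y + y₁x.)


Step 1: Find the fundamental solution (x₁, y₁) of x² - 72y² = 1.
  Expand √72 as a continued fraction. a₀ = ⌊√72⌋ = 8; iterate m_{k+1} = d_k·a_k − m_k, d_{k+1} = (72 − m_{k+1}²)/d_k, a_{k+1} = ⌊(a₀ + m_{k+1})/d_{k+1}⌋ (starting m₀ = 0, d₀ = 1), with convergents p_k = a_k·p_{k-1} + p_{k-2}, q_k = a_k·q_{k-1} + q_{k-2} (p₋₁ = 1, q₋₁ = 0):
  k = 0: a₀ = 8; p₀/q₀ = 8/1; p₀² − 72·q₀² = 64 − 72 = -8.
  k = 1: m = 8, d = 8, a = ⌊(8 + 8)/8⌋ = 2; p/q = (2·8 + 1)/(2·1 + 0) = 17/2; p² − 72·q² = 289 − 288 = 1.
  The first convergent with p² − 72·q² = 1 gives the fundamental solution (x₁, y₁) = (17, 2).
Step 2: Apply the recurrence (x_{n+1}, y_{n+1}) = (x₁x_n + 72y₁y_n, x₁y_n + y₁x_n) repeatedly.
  From (x_1, y_1) = (17, 2): x_2 = 17·17 + 72·2·2 = 577; y_2 = 17·2 + 2·17 = 68.
  From (x_2, y_2) = (577, 68): x_3 = 17·577 + 72·2·68 = 19601; y_3 = 17·68 + 2·577 = 2310.
  From (x_3, y_3) = (19601, 2310): x_4 = 17·19601 + 72·2·2310 = 665857; y_4 = 17·2310 + 2·19601 = 78472.
  From (x_4, y_4) = (665857, 78472): x_5 = 17·665857 + 72·2·78472 = 22619537; y_5 = 17·78472 + 2·665857 = 2665738.
Step 3: Verify x_5² - 72·y_5² = 511643454094369 - 511643454094368 = 1 (should be 1). ✓

(x_1, y_1) = (17, 2); (x_5, y_5) = (22619537, 2665738).


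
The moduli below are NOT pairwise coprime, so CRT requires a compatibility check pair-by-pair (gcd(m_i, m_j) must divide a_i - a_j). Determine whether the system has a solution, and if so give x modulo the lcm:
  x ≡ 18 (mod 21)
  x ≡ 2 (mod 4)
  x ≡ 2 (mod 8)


Moduli 21, 4, 8 are not pairwise coprime, so CRT works modulo lcm(m_i) when all pairwise compatibility conditions hold.
Pairwise compatibility: gcd(m_i, m_j) must divide a_i - a_j for every pair.
Merge one congruence at a time:
  Start: x ≡ 18 (mod 21).
  Combine with x ≡ 2 (mod 4): gcd(21, 4) = 1; 2 - 18 = -16, which IS divisible by 1, so compatible.
    Write x = 18 + 21·t and substitute into x ≡ 2 (mod 4): 21·t ≡ 2 − 18 = -16 (mod 4).
    Reduce coefficients mod 4: 1·t ≡ 0 (mod 4).
    So t ≡ 0 (mod 4).
    Then x = 18 + 21·0 = 18, valid modulo lcm(21, 4) = 84: x ≡ 18 (mod 84).
  Combine with x ≡ 2 (mod 8): gcd(84, 8) = 4; 2 - 18 = -16, which IS divisible by 4, so compatible.
    Write x = 18 + 84·t and substitute into x ≡ 2 (mod 8): 84·t ≡ 2 − 18 = -16 (mod 8).
    Divide the congruence (and modulus) by g = 4: 21·t ≡ -4 (mod 2).
    Reduce coefficients mod 2: 1·t ≡ 0 (mod 2).
    So t ≡ 0 (mod 2).
    Then x = 18 + 84·0 = 18, valid modulo lcm(84, 8) = 168: x ≡ 18 (mod 168).
Verify: 18 mod 21 = 18, 18 mod 4 = 2, 18 mod 8 = 2.

x ≡ 18 (mod 168).


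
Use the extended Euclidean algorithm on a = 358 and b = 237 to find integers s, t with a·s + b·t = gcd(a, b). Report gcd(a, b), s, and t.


Euclidean algorithm on (358, 237) — divide until remainder is 0:
  358 = 1 · 237 + 121
  237 = 1 · 121 + 116
  121 = 1 · 116 + 5
  116 = 23 · 5 + 1
  5 = 5 · 1 + 0
gcd(358, 237) = 1.
Track Bezout coefficients alongside the remainders: start with r₀ = 358 = a·1 + b·0 (s = 1, t = 0) and r₁ = 237 = a·0 + b·1 (s = 0, t = 1); each new remainder r_{k+1} = r_{k-1} − q_k·r_k inherits s_{k+1} = s_{k-1} − q_k·s_k, t_{k+1} = t_{k-1} − q_k·t_k, so r_k = a·s_k + b·t_k at every step:
  q = 1: r = 121, s = 1 − 1·0 = 1, t = 0 − 1·1 = -1  (check: 358·1 + 237·(-1) = 121)
  q = 1: r = 116, s = 0 − 1·1 = -1, t = 1 − 1·(-1) = 2  (check: 358·(-1) + 237·2 = 116)
  q = 1: r = 5, s = 1 − 1·(-1) = 2, t = -1 − 1·2 = -3  (check: 358·2 + 237·(-3) = 5)
  q = 23: r = 1, s = -1 − 23·2 = -47, t = 2 − 23·(-3) = 71  (check: 358·(-47) + 237·71 = 1)
The row with r = 1 (the gcd) gives the Bezout coefficients s = -47, t = 71.
Result: 358 · (-47) + 237 · (71) = 1.

gcd(358, 237) = 1; s = -47, t = 71 (check: 358·(-47) + 237·71 = 1).


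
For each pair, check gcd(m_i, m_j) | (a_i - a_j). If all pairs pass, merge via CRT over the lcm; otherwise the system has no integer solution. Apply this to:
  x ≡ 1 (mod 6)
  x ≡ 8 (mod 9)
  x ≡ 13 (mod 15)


Moduli 6, 9, 15 are not pairwise coprime, so CRT works modulo lcm(m_i) when all pairwise compatibility conditions hold.
Pairwise compatibility: gcd(m_i, m_j) must divide a_i - a_j for every pair.
Merge one congruence at a time:
  Start: x ≡ 1 (mod 6).
  Combine with x ≡ 8 (mod 9): gcd(6, 9) = 3, and 8 - 1 = 7 is NOT divisible by 3.
    ⇒ system is inconsistent (no integer solution).

No solution (the system is inconsistent).


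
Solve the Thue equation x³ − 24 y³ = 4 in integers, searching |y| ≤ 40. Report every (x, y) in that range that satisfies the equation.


The equation is x³ - 24y³ = 4. For fixed y, x³ = 24·y³ + 4, so a solution requires the RHS to be a perfect cube.
Strategy: iterate y from -40 to 40, compute RHS = 24·y³ + 4, and check whether it is a (positive or negative) perfect cube.
Check small values of y:
  y = 0: RHS = 4 is not a perfect cube.
  y = 1: RHS = 28 is not a perfect cube.
  y = -1: RHS = -20 is not a perfect cube.
  y = 2: RHS = 196 is not a perfect cube.
  y = -2: RHS = -188 is not a perfect cube.
  y = 3: RHS = 652 is not a perfect cube.
  y = -3: RHS = -644 is not a perfect cube.
Continuing the search up to |y| = 40 finds no solutions either.
No (x, y) in the scanned range satisfies the equation.

No integer solutions with |y| ≤ 40.


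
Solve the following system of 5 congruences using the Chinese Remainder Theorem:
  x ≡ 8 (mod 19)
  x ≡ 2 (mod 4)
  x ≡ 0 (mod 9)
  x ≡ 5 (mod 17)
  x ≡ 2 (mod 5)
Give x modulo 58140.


Product of moduli M = 19 · 4 · 9 · 17 · 5 = 58140.
Merge one congruence at a time:
  Start: x ≡ 8 (mod 19).
  Combine with x ≡ 2 (mod 4); new modulus lcm = 76.
    Write x = 8 + 19·t and substitute into x ≡ 2 (mod 4): 19·t ≡ 2 − 8 = -6 (mod 4).
    Reduce coefficients mod 4: 3·t ≡ 2 (mod 4).
    The inverse of 3 mod 4 is 3 (since 3·3 = 9 = 2·4 + 1), so t ≡ 3·2 = 6 ≡ 2 (mod 4).
    Then x = 8 + 19·2 = 46, valid modulo lcm(19, 4) = 76: x ≡ 46 (mod 76).
  Combine with x ≡ 0 (mod 9); new modulus lcm = 684.
    Write x = 46 + 76·t and substitute into x ≡ 0 (mod 9): 76·t ≡ 0 − 46 = -46 (mod 9).
    Reduce coefficients mod 9: 4·t ≡ 8 (mod 9).
    The inverse of 4 mod 9 is 7 (since 4·7 = 28 = 3·9 + 1), so t ≡ 7·8 = 56 ≡ 2 (mod 9).
    Then x = 46 + 76·2 = 198, valid modulo lcm(76, 9) = 684: x ≡ 198 (mod 684).
  Combine with x ≡ 5 (mod 17); new modulus lcm = 11628.
    Write x = 198 + 684·t and substitute into x ≡ 5 (mod 17): 684·t ≡ 5 − 198 = -193 (mod 17).
    Reduce coefficients mod 17: 4·t ≡ 11 (mod 17).
    The inverse of 4 mod 17 is 13 (since 4·13 = 52 = 3·17 + 1), so t ≡ 13·11 = 143 ≡ 7 (mod 17).
    Then x = 198 + 684·7 = 4986, valid modulo lcm(684, 17) = 11628: x ≡ 4986 (mod 11628).
  Combine with x ≡ 2 (mod 5); new modulus lcm = 58140.
    Write x = 4986 + 11628·t and substitute into x ≡ 2 (mod 5): 11628·t ≡ 2 − 4986 = -4984 (mod 5).
    Reduce coefficients mod 5: 3·t ≡ 1 (mod 5).
    The inverse of 3 mod 5 is 2 (since 3·2 = 6 = 1·5 + 1), so t ≡ 2·1 = 2 ≡ 2 (mod 5).
    Then x = 4986 + 11628·2 = 28242, valid modulo lcm(11628, 5) = 58140: x ≡ 28242 (mod 58140).
Verify against each original: 28242 mod 19 = 8, 28242 mod 4 = 2, 28242 mod 9 = 0, 28242 mod 17 = 5, 28242 mod 5 = 2.

x ≡ 28242 (mod 58140).


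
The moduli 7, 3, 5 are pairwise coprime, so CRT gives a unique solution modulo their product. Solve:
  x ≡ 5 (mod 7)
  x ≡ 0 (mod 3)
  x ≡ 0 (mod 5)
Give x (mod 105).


Moduli 7, 3, 5 are pairwise coprime; by CRT there is a unique solution modulo M = 7 · 3 · 5 = 105.
Solve pairwise, accumulating the modulus:
  Start with x ≡ 5 (mod 7).
  Combine with x ≡ 0 (mod 3): since gcd(7, 3) = 1, we get a unique residue mod 21.
    Write x = 5 + 7·t and substitute into x ≡ 0 (mod 3): 7·t ≡ 0 − 5 = -5 (mod 3).
    Reduce coefficients mod 3: 1·t ≡ 1 (mod 3).
    So t ≡ 1 (mod 3).
    Then x = 5 + 7·1 = 12, valid modulo lcm(7, 3) = 21: x ≡ 12 (mod 21).
  Combine with x ≡ 0 (mod 5): since gcd(21, 5) = 1, we get a unique residue mod 105.
    Write x = 12 + 21·t and substitute into x ≡ 0 (mod 5): 21·t ≡ 0 − 12 = -12 (mod 5).
    Reduce coefficients mod 5: 1·t ≡ 3 (mod 5).
    So t ≡ 3 (mod 5).
    Then x = 12 + 21·3 = 75, valid modulo lcm(21, 5) = 105: x ≡ 75 (mod 105).
Verify: 75 mod 7 = 5 ✓, 75 mod 3 = 0 ✓, 75 mod 5 = 0 ✓.

x ≡ 75 (mod 105).


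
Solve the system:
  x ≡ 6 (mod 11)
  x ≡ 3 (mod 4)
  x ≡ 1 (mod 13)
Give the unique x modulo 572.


Moduli 11, 4, 13 are pairwise coprime; by CRT there is a unique solution modulo M = 11 · 4 · 13 = 572.
Solve pairwise, accumulating the modulus:
  Start with x ≡ 6 (mod 11).
  Combine with x ≡ 3 (mod 4): since gcd(11, 4) = 1, we get a unique residue mod 44.
    Write x = 6 + 11·t and substitute into x ≡ 3 (mod 4): 11·t ≡ 3 − 6 = -3 (mod 4).
    Reduce coefficients mod 4: 3·t ≡ 1 (mod 4).
    The inverse of 3 mod 4 is 3 (since 3·3 = 9 = 2·4 + 1), so t ≡ 3·1 = 3 ≡ 3 (mod 4).
    Then x = 6 + 11·3 = 39, valid modulo lcm(11, 4) = 44: x ≡ 39 (mod 44).
  Combine with x ≡ 1 (mod 13): since gcd(44, 13) = 1, we get a unique residue mod 572.
    Write x = 39 + 44·t and substitute into x ≡ 1 (mod 13): 44·t ≡ 1 − 39 = -38 (mod 13).
    Reduce coefficients mod 13: 5·t ≡ 1 (mod 13).
    The inverse of 5 mod 13 is 8 (since 5·8 = 40 = 3·13 + 1), so t ≡ 8·1 = 8 ≡ 8 (mod 13).
    Then x = 39 + 44·8 = 391, valid modulo lcm(44, 13) = 572: x ≡ 391 (mod 572).
Verify: 391 mod 11 = 6 ✓, 391 mod 4 = 3 ✓, 391 mod 13 = 1 ✓.

x ≡ 391 (mod 572).


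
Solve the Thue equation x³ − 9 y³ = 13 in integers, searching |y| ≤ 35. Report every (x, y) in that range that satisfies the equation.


The equation is x³ - 9y³ = 13. For fixed y, x³ = 9·y³ + 13, so a solution requires the RHS to be a perfect cube.
Strategy: iterate y from -35 to 35, compute RHS = 9·y³ + 13, and check whether it is a (positive or negative) perfect cube.
Check small values of y:
  y = 0: RHS = 13 is not a perfect cube.
  y = 1: RHS = 22 is not a perfect cube.
  y = -1: RHS = 4 is not a perfect cube.
  y = 2: RHS = 85 is not a perfect cube.
  y = -2: RHS = -59 is not a perfect cube.
  y = 3: RHS = 256 is not a perfect cube.
  y = -3: RHS = -230 is not a perfect cube.
Continuing the search up to |y| = 35 finds no solutions either.
No (x, y) in the scanned range satisfies the equation.

No integer solutions with |y| ≤ 35.


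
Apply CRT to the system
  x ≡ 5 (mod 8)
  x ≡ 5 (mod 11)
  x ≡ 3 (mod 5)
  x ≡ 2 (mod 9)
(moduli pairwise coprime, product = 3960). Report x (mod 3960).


Product of moduli M = 8 · 11 · 5 · 9 = 3960.
Merge one congruence at a time:
  Start: x ≡ 5 (mod 8).
  Combine with x ≡ 5 (mod 11); new modulus lcm = 88.
    Write x = 5 + 8·t and substitute into x ≡ 5 (mod 11): 8·t ≡ 5 − 5 = 0 (mod 11).
    The inverse of 8 mod 11 is 7 (since 8·7 = 56 = 5·11 + 1), so t ≡ 7·0 = 0 ≡ 0 (mod 11).
    Then x = 5 + 8·0 = 5, valid modulo lcm(8, 11) = 88: x ≡ 5 (mod 88).
  Combine with x ≡ 3 (mod 5); new modulus lcm = 440.
    Write x = 5 + 88·t and substitute into x ≡ 3 (mod 5): 88·t ≡ 3 − 5 = -2 (mod 5).
    Reduce coefficients mod 5: 3·t ≡ 3 (mod 5).
    The inverse of 3 mod 5 is 2 (since 3·2 = 6 = 1·5 + 1), so t ≡ 2·3 = 6 ≡ 1 (mod 5).
    Then x = 5 + 88·1 = 93, valid modulo lcm(88, 5) = 440: x ≡ 93 (mod 440).
  Combine with x ≡ 2 (mod 9); new modulus lcm = 3960.
    Write x = 93 + 440·t and substitute into x ≡ 2 (mod 9): 440·t ≡ 2 − 93 = -91 (mod 9).
    Reduce coefficients mod 9: 8·t ≡ 8 (mod 9).
    The inverse of 8 mod 9 is 8 (since 8·8 = 64 = 7·9 + 1), so t ≡ 8·8 = 64 ≡ 1 (mod 9).
    Then x = 93 + 440·1 = 533, valid modulo lcm(440, 9) = 3960: x ≡ 533 (mod 3960).
Verify against each original: 533 mod 8 = 5, 533 mod 11 = 5, 533 mod 5 = 3, 533 mod 9 = 2.

x ≡ 533 (mod 3960).


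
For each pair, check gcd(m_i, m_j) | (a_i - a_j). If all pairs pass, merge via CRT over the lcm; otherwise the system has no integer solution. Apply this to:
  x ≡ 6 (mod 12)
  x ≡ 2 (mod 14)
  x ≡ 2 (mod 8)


Moduli 12, 14, 8 are not pairwise coprime, so CRT works modulo lcm(m_i) when all pairwise compatibility conditions hold.
Pairwise compatibility: gcd(m_i, m_j) must divide a_i - a_j for every pair.
Merge one congruence at a time:
  Start: x ≡ 6 (mod 12).
  Combine with x ≡ 2 (mod 14): gcd(12, 14) = 2; 2 - 6 = -4, which IS divisible by 2, so compatible.
    Write x = 6 + 12·t and substitute into x ≡ 2 (mod 14): 12·t ≡ 2 − 6 = -4 (mod 14).
    Divide the congruence (and modulus) by g = 2: 6·t ≡ -2 (mod 7).
    Reduce coefficients mod 7: 6·t ≡ 5 (mod 7).
    The inverse of 6 mod 7 is 6 (since 6·6 = 36 = 5·7 + 1), so t ≡ 6·5 = 30 ≡ 2 (mod 7).
    Then x = 6 + 12·2 = 30, valid modulo lcm(12, 14) = 84: x ≡ 30 (mod 84).
  Combine with x ≡ 2 (mod 8): gcd(84, 8) = 4; 2 - 30 = -28, which IS divisible by 4, so compatible.
    Write x = 30 + 84·t and substitute into x ≡ 2 (mod 8): 84·t ≡ 2 − 30 = -28 (mod 8).
    Divide the congruence (and modulus) by g = 4: 21·t ≡ -7 (mod 2).
    Reduce coefficients mod 2: 1·t ≡ 1 (mod 2).
    So t ≡ 1 (mod 2).
    Then x = 30 + 84·1 = 114, valid modulo lcm(84, 8) = 168: x ≡ 114 (mod 168).
Verify: 114 mod 12 = 6, 114 mod 14 = 2, 114 mod 8 = 2.

x ≡ 114 (mod 168).


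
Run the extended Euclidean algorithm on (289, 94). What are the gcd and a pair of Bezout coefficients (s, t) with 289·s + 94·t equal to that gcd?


Euclidean algorithm on (289, 94) — divide until remainder is 0:
  289 = 3 · 94 + 7
  94 = 13 · 7 + 3
  7 = 2 · 3 + 1
  3 = 3 · 1 + 0
gcd(289, 94) = 1.
Track Bezout coefficients alongside the remainders: start with r₀ = 289 = a·1 + b·0 (s = 1, t = 0) and r₁ = 94 = a·0 + b·1 (s = 0, t = 1); each new remainder r_{k+1} = r_{k-1} − q_k·r_k inherits s_{k+1} = s_{k-1} − q_k·s_k, t_{k+1} = t_{k-1} − q_k·t_k, so r_k = a·s_k + b·t_k at every step:
  q = 3: r = 7, s = 1 − 3·0 = 1, t = 0 − 3·1 = -3  (check: 289·1 + 94·(-3) = 7)
  q = 13: r = 3, s = 0 − 13·1 = -13, t = 1 − 13·(-3) = 40  (check: 289·(-13) + 94·40 = 3)
  q = 2: r = 1, s = 1 − 2·(-13) = 27, t = -3 − 2·40 = -83  (check: 289·27 + 94·(-83) = 1)
The row with r = 1 (the gcd) gives the Bezout coefficients s = 27, t = -83.
Result: 289 · (27) + 94 · (-83) = 1.

gcd(289, 94) = 1; s = 27, t = -83 (check: 289·27 + 94·(-83) = 1).


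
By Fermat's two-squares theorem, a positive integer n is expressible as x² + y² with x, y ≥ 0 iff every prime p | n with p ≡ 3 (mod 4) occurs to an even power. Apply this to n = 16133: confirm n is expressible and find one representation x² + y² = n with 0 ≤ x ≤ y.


Step 1: Factor n = 16133 = 13 · 17 · 73.
Step 2: Check the mod-4 condition on each prime factor: 13 ≡ 1 (mod 4), exponent 1; 17 ≡ 1 (mod 4), exponent 1; 73 ≡ 1 (mod 4), exponent 1.
All primes ≡ 3 (mod 4) appear to even exponent (or don't appear), so by the two-squares theorem n IS expressible as a sum of two squares.
Step 3: Build a representation. Here n = 13 · 17 · 73 is a product of primes ≡ 1 (mod 4). Each prime p ≡ 1 (mod 4) is itself a sum of two squares; find a² by testing p − a² for a perfect square:
  13: 13 − 1² = 12, 13 − 2² = 9 = 3² ⇒ 13 = 2² + 3².
  17: 17 − 1² = 16 = 4² ⇒ 17 = 1² + 4².
  73: 73 − 1² = 72, 73 − 2² = 69, 73 − 3² = 64 = 8² ⇒ 73 = 3² + 8².
  Combine using the Brahmagupta–Fibonacci identity (a² + b²)(c² + d²) = (ac − bd)² + (ad + bc)² = (ac + bd)² + (ad − bc)²:
  13 · 17 = 221: from (2² + 3²)(1² + 4²), take (2·1 − 3·4, 2·4 + 3·1) = (2 − 12, 8 + 3) = (-10, 11); dropping signs (only squares matter) gives (10, 11); check 10² + 11² = 100 + 121 = 221 ✓.
  221 · 73 = 16133: from (10² + 11²)(3² + 8²), take (10·3 − 11·8, 10·8 + 11·3) = (30 − 88, 80 + 33) = (-58, 113); dropping signs (only squares matter) gives (58, 113); check 58² + 113² = 3364 + 12769 = 16133 ✓.
Step 4: Order so x ≤ y and verify: 58² + 113² = 3364 + 12769 = 16133 = n. ✓

n = 16133 = 58² + 113² (one valid representation with x ≤ y).


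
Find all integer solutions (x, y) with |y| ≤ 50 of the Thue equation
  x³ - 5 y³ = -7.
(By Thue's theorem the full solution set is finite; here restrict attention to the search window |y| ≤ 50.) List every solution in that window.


The equation is x³ - 5y³ = -7. For fixed y, x³ = 5·y³ − 7, so a solution requires the RHS to be a perfect cube.
Strategy: iterate y from -50 to 50, compute RHS = 5·y³ − 7, and check whether it is a (positive or negative) perfect cube.
Check small values of y:
  y = 0: RHS = -7 is not a perfect cube.
  y = 1: RHS = -2 is not a perfect cube.
  y = -1: RHS = -12 is not a perfect cube.
  y = 2: RHS = 33 is not a perfect cube.
  y = -2: RHS = -47 is not a perfect cube.
  y = 3: RHS = 128 is not a perfect cube.
  y = -3: RHS = -142 is not a perfect cube.
Continuing the search up to |y| = 50 finds no solutions either.
No (x, y) in the scanned range satisfies the equation.

No integer solutions with |y| ≤ 50.


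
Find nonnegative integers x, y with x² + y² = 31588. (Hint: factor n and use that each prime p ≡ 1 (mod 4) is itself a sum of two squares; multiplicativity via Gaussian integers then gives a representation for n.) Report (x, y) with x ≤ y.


Step 1: Factor n = 31588 = 2^2 · 53 · 149.
Step 2: Check the mod-4 condition on each prime factor: 2 = 2 (special); 53 ≡ 1 (mod 4), exponent 1; 149 ≡ 1 (mod 4), exponent 1.
All primes ≡ 3 (mod 4) appear to even exponent (or don't appear), so by the two-squares theorem n IS expressible as a sum of two squares.
Step 3: Build a representation. Group n = k² · m with k = 2 and m = 53 · 149 = 7897 (a product of primes ≡ 1 (mod 4)); a representation of m scales to one of n via (k·x)² + (k·y)² = k²(x² + y²). Each prime p ≡ 1 (mod 4) is itself a sum of two squares; find a² by testing p − a² for a perfect square:
  53: 53 − 1² = 52, 53 − 2² = 49 = 7² ⇒ 53 = 2² + 7².
  149: 149 − 1² = 148, 149 − 2² = 145, 149 − 3² = 140, 149 − 4² = 133, 149 − 5² = 124, 149 − 6² = 113, 149 − 7² = 100 = 10² ⇒ 149 = 7² + 10².
  Combine using the Brahmagupta–Fibonacci identity (a² + b²)(c² + d²) = (ac − bd)² + (ad + bc)² = (ac + bd)² + (ad − bc)²:
  53 · 149 = 7897: from (2² + 7²)(7² + 10²), take (2·7 − 7·10, 2·10 + 7·7) = (14 − 70, 20 + 49) = (-56, 69); dropping signs (only squares matter) gives (56, 69); check 56² + 69² = 3136 + 4761 = 7897 ✓.
  Scale by k = 2: (2·56, 2·69) = (112, 138).
Step 4: Order so x ≤ y and verify: 112² + 138² = 12544 + 19044 = 31588 = n. ✓

n = 31588 = 112² + 138² (one valid representation with x ≤ y).


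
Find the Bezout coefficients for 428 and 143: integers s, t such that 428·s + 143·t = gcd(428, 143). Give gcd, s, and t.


Euclidean algorithm on (428, 143) — divide until remainder is 0:
  428 = 2 · 143 + 142
  143 = 1 · 142 + 1
  142 = 142 · 1 + 0
gcd(428, 143) = 1.
Track Bezout coefficients alongside the remainders: start with r₀ = 428 = a·1 + b·0 (s = 1, t = 0) and r₁ = 143 = a·0 + b·1 (s = 0, t = 1); each new remainder r_{k+1} = r_{k-1} − q_k·r_k inherits s_{k+1} = s_{k-1} − q_k·s_k, t_{k+1} = t_{k-1} − q_k·t_k, so r_k = a·s_k + b·t_k at every step:
  q = 2: r = 142, s = 1 − 2·0 = 1, t = 0 − 2·1 = -2  (check: 428·1 + 143·(-2) = 142)
  q = 1: r = 1, s = 0 − 1·1 = -1, t = 1 − 1·(-2) = 3  (check: 428·(-1) + 143·3 = 1)
The row with r = 1 (the gcd) gives the Bezout coefficients s = -1, t = 3.
Result: 428 · (-1) + 143 · (3) = 1.

gcd(428, 143) = 1; s = -1, t = 3 (check: 428·(-1) + 143·3 = 1).


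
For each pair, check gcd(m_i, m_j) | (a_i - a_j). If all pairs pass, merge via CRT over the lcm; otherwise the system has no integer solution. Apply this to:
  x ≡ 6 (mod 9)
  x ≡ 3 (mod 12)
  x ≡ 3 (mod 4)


Moduli 9, 12, 4 are not pairwise coprime, so CRT works modulo lcm(m_i) when all pairwise compatibility conditions hold.
Pairwise compatibility: gcd(m_i, m_j) must divide a_i - a_j for every pair.
Merge one congruence at a time:
  Start: x ≡ 6 (mod 9).
  Combine with x ≡ 3 (mod 12): gcd(9, 12) = 3; 3 - 6 = -3, which IS divisible by 3, so compatible.
    Write x = 6 + 9·t and substitute into x ≡ 3 (mod 12): 9·t ≡ 3 − 6 = -3 (mod 12).
    Divide the congruence (and modulus) by g = 3: 3·t ≡ -1 (mod 4).
    Reduce coefficients mod 4: 3·t ≡ 3 (mod 4).
    The inverse of 3 mod 4 is 3 (since 3·3 = 9 = 2·4 + 1), so t ≡ 3·3 = 9 ≡ 1 (mod 4).
    Then x = 6 + 9·1 = 15, valid modulo lcm(9, 12) = 36: x ≡ 15 (mod 36).
  Combine with x ≡ 3 (mod 4): gcd(36, 4) = 4; 3 - 15 = -12, which IS divisible by 4, so compatible.
    Write x = 15 + 36·t and substitute into x ≡ 3 (mod 4): 36·t ≡ 3 − 15 = -12 (mod 4).
    Divide the congruence (and modulus) by g = 4: 9·t ≡ -3 (mod 1).
    Modulo 1 every t works; take t = 0.
    Then x = 15 + 36·0 = 15, valid modulo lcm(36, 4) = 36: x ≡ 15 (mod 36).
Verify: 15 mod 9 = 6, 15 mod 12 = 3, 15 mod 4 = 3.

x ≡ 15 (mod 36).


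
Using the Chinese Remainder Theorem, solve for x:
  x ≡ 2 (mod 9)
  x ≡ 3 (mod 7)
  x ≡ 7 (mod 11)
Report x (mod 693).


Moduli 9, 7, 11 are pairwise coprime; by CRT there is a unique solution modulo M = 9 · 7 · 11 = 693.
Solve pairwise, accumulating the modulus:
  Start with x ≡ 2 (mod 9).
  Combine with x ≡ 3 (mod 7): since gcd(9, 7) = 1, we get a unique residue mod 63.
    Write x = 2 + 9·t and substitute into x ≡ 3 (mod 7): 9·t ≡ 3 − 2 = 1 (mod 7).
    Reduce coefficients mod 7: 2·t ≡ 1 (mod 7).
    The inverse of 2 mod 7 is 4 (since 2·4 = 8 = 1·7 + 1), so t ≡ 4·1 = 4 ≡ 4 (mod 7).
    Then x = 2 + 9·4 = 38, valid modulo lcm(9, 7) = 63: x ≡ 38 (mod 63).
  Combine with x ≡ 7 (mod 11): since gcd(63, 11) = 1, we get a unique residue mod 693.
    Write x = 38 + 63·t and substitute into x ≡ 7 (mod 11): 63·t ≡ 7 − 38 = -31 (mod 11).
    Reduce coefficients mod 11: 8·t ≡ 2 (mod 11).
    The inverse of 8 mod 11 is 7 (since 8·7 = 56 = 5·11 + 1), so t ≡ 7·2 = 14 ≡ 3 (mod 11).
    Then x = 38 + 63·3 = 227, valid modulo lcm(63, 11) = 693: x ≡ 227 (mod 693).
Verify: 227 mod 9 = 2 ✓, 227 mod 7 = 3 ✓, 227 mod 11 = 7 ✓.

x ≡ 227 (mod 693).


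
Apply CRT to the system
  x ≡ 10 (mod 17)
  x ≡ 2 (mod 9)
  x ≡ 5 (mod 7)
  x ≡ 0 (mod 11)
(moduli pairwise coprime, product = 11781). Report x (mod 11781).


Product of moduli M = 17 · 9 · 7 · 11 = 11781.
Merge one congruence at a time:
  Start: x ≡ 10 (mod 17).
  Combine with x ≡ 2 (mod 9); new modulus lcm = 153.
    Write x = 10 + 17·t and substitute into x ≡ 2 (mod 9): 17·t ≡ 2 − 10 = -8 (mod 9).
    Reduce coefficients mod 9: 8·t ≡ 1 (mod 9).
    The inverse of 8 mod 9 is 8 (since 8·8 = 64 = 7·9 + 1), so t ≡ 8·1 = 8 ≡ 8 (mod 9).
    Then x = 10 + 17·8 = 146, valid modulo lcm(17, 9) = 153: x ≡ 146 (mod 153).
  Combine with x ≡ 5 (mod 7); new modulus lcm = 1071.
    Write x = 146 + 153·t and substitute into x ≡ 5 (mod 7): 153·t ≡ 5 − 146 = -141 (mod 7).
    Reduce coefficients mod 7: 6·t ≡ 6 (mod 7).
    The inverse of 6 mod 7 is 6 (since 6·6 = 36 = 5·7 + 1), so t ≡ 6·6 = 36 ≡ 1 (mod 7).
    Then x = 146 + 153·1 = 299, valid modulo lcm(153, 7) = 1071: x ≡ 299 (mod 1071).
  Combine with x ≡ 0 (mod 11); new modulus lcm = 11781.
    Write x = 299 + 1071·t and substitute into x ≡ 0 (mod 11): 1071·t ≡ 0 − 299 = -299 (mod 11).
    Reduce coefficients mod 11: 4·t ≡ 9 (mod 11).
    The inverse of 4 mod 11 is 3 (since 4·3 = 12 = 1·11 + 1), so t ≡ 3·9 = 27 ≡ 5 (mod 11).
    Then x = 299 + 1071·5 = 5654, valid modulo lcm(1071, 11) = 11781: x ≡ 5654 (mod 11781).
Verify against each original: 5654 mod 17 = 10, 5654 mod 9 = 2, 5654 mod 7 = 5, 5654 mod 11 = 0.

x ≡ 5654 (mod 11781).


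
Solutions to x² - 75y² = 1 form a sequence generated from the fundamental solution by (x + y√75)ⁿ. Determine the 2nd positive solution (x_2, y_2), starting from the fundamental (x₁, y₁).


Step 1: Find the fundamental solution (x₁, y₁) of x² - 75y² = 1.
  Expand √75 as a continued fraction. a₀ = ⌊√75⌋ = 8; iterate m_{k+1} = d_k·a_k − m_k, d_{k+1} = (75 − m_{k+1}²)/d_k, a_{k+1} = ⌊(a₀ + m_{k+1})/d_{k+1}⌋ (starting m₀ = 0, d₀ = 1), with convergents p_k = a_k·p_{k-1} + p_{k-2}, q_k = a_k·q_{k-1} + q_{k-2} (p₋₁ = 1, q₋₁ = 0):
  k = 0: a₀ = 8; p₀/q₀ = 8/1; p₀² − 75·q₀² = 64 − 75 = -11.
  k = 1: m = 8, d = 11, a = ⌊(8 + 8)/11⌋ = 1; p/q = (1·8 + 1)/(1·1 + 0) = 9/1; p² − 75·q² = 81 − 75 = 6.
  k = 2: m = 3, d = 6, a = ⌊(8 + 3)/6⌋ = 1; p/q = (1·9 + 8)/(1·1 + 1) = 17/2; p² − 75·q² = 289 − 300 = -11.
  k = 3: m = 3, d = 11, a = ⌊(8 + 3)/11⌋ = 1; p/q = (1·17 + 9)/(1·2 + 1) = 26/3; p² − 75·q² = 676 − 675 = 1.
  The first convergent with p² − 75·q² = 1 gives the fundamental solution (x₁, y₁) = (26, 3).
Step 2: Apply the recurrence (x_{n+1}, y_{n+1}) = (x₁x_n + 75y₁y_n, x₁y_n + y₁x_n) repeatedly.
  From (x_1, y_1) = (26, 3): x_2 = 26·26 + 75·3·3 = 1351; y_2 = 26·3 + 3·26 = 156.
Step 3: Verify x_2² - 75·y_2² = 1825201 - 1825200 = 1 (should be 1). ✓

(x_1, y_1) = (26, 3); (x_2, y_2) = (1351, 156).


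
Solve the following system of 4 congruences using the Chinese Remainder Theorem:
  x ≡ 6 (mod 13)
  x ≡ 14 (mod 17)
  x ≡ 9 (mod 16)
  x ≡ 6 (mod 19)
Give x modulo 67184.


Product of moduli M = 13 · 17 · 16 · 19 = 67184.
Merge one congruence at a time:
  Start: x ≡ 6 (mod 13).
  Combine with x ≡ 14 (mod 17); new modulus lcm = 221.
    Write x = 6 + 13·t and substitute into x ≡ 14 (mod 17): 13·t ≡ 14 − 6 = 8 (mod 17).
    The inverse of 13 mod 17 is 4 (since 13·4 = 52 = 3·17 + 1), so t ≡ 4·8 = 32 ≡ 15 (mod 17).
    Then x = 6 + 13·15 = 201, valid modulo lcm(13, 17) = 221: x ≡ 201 (mod 221).
  Combine with x ≡ 9 (mod 16); new modulus lcm = 3536.
    Write x = 201 + 221·t and substitute into x ≡ 9 (mod 16): 221·t ≡ 9 − 201 = -192 (mod 16).
    Reduce coefficients mod 16: 13·t ≡ 0 (mod 16).
    The inverse of 13 mod 16 is 5 (since 13·5 = 65 = 4·16 + 1), so t ≡ 5·0 = 0 ≡ 0 (mod 16).
    Then x = 201 + 221·0 = 201, valid modulo lcm(221, 16) = 3536: x ≡ 201 (mod 3536).
  Combine with x ≡ 6 (mod 19); new modulus lcm = 67184.
    Write x = 201 + 3536·t and substitute into x ≡ 6 (mod 19): 3536·t ≡ 6 − 201 = -195 (mod 19).
    Reduce coefficients mod 19: 2·t ≡ 14 (mod 19).
    The inverse of 2 mod 19 is 10 (since 2·10 = 20 = 1·19 + 1), so t ≡ 10·14 = 140 ≡ 7 (mod 19).
    Then x = 201 + 3536·7 = 24953, valid modulo lcm(3536, 19) = 67184: x ≡ 24953 (mod 67184).
Verify against each original: 24953 mod 13 = 6, 24953 mod 17 = 14, 24953 mod 16 = 9, 24953 mod 19 = 6.

x ≡ 24953 (mod 67184).


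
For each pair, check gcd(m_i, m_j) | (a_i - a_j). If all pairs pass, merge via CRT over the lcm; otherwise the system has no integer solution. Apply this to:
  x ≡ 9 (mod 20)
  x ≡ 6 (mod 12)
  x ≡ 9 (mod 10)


Moduli 20, 12, 10 are not pairwise coprime, so CRT works modulo lcm(m_i) when all pairwise compatibility conditions hold.
Pairwise compatibility: gcd(m_i, m_j) must divide a_i - a_j for every pair.
Merge one congruence at a time:
  Start: x ≡ 9 (mod 20).
  Combine with x ≡ 6 (mod 12): gcd(20, 12) = 4, and 6 - 9 = -3 is NOT divisible by 4.
    ⇒ system is inconsistent (no integer solution).

No solution (the system is inconsistent).


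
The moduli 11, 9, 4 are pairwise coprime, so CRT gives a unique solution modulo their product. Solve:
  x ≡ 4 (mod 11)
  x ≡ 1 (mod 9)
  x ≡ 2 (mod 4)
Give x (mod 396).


Moduli 11, 9, 4 are pairwise coprime; by CRT there is a unique solution modulo M = 11 · 9 · 4 = 396.
Solve pairwise, accumulating the modulus:
  Start with x ≡ 4 (mod 11).
  Combine with x ≡ 1 (mod 9): since gcd(11, 9) = 1, we get a unique residue mod 99.
    Write x = 4 + 11·t and substitute into x ≡ 1 (mod 9): 11·t ≡ 1 − 4 = -3 (mod 9).
    Reduce coefficients mod 9: 2·t ≡ 6 (mod 9).
    The inverse of 2 mod 9 is 5 (since 2·5 = 10 = 1·9 + 1), so t ≡ 5·6 = 30 ≡ 3 (mod 9).
    Then x = 4 + 11·3 = 37, valid modulo lcm(11, 9) = 99: x ≡ 37 (mod 99).
  Combine with x ≡ 2 (mod 4): since gcd(99, 4) = 1, we get a unique residue mod 396.
    Write x = 37 + 99·t and substitute into x ≡ 2 (mod 4): 99·t ≡ 2 − 37 = -35 (mod 4).
    Reduce coefficients mod 4: 3·t ≡ 1 (mod 4).
    The inverse of 3 mod 4 is 3 (since 3·3 = 9 = 2·4 + 1), so t ≡ 3·1 = 3 ≡ 3 (mod 4).
    Then x = 37 + 99·3 = 334, valid modulo lcm(99, 4) = 396: x ≡ 334 (mod 396).
Verify: 334 mod 11 = 4 ✓, 334 mod 9 = 1 ✓, 334 mod 4 = 2 ✓.

x ≡ 334 (mod 396).


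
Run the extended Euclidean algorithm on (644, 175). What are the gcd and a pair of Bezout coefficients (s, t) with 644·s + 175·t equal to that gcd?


Euclidean algorithm on (644, 175) — divide until remainder is 0:
  644 = 3 · 175 + 119
  175 = 1 · 119 + 56
  119 = 2 · 56 + 7
  56 = 8 · 7 + 0
gcd(644, 175) = 7.
Track Bezout coefficients alongside the remainders: start with r₀ = 644 = a·1 + b·0 (s = 1, t = 0) and r₁ = 175 = a·0 + b·1 (s = 0, t = 1); each new remainder r_{k+1} = r_{k-1} − q_k·r_k inherits s_{k+1} = s_{k-1} − q_k·s_k, t_{k+1} = t_{k-1} − q_k·t_k, so r_k = a·s_k + b·t_k at every step:
  q = 3: r = 119, s = 1 − 3·0 = 1, t = 0 − 3·1 = -3  (check: 644·1 + 175·(-3) = 119)
  q = 1: r = 56, s = 0 − 1·1 = -1, t = 1 − 1·(-3) = 4  (check: 644·(-1) + 175·4 = 56)
  q = 2: r = 7, s = 1 − 2·(-1) = 3, t = -3 − 2·4 = -11  (check: 644·3 + 175·(-11) = 7)
The row with r = 7 (the gcd) gives the Bezout coefficients s = 3, t = -11.
Result: 644 · (3) + 175 · (-11) = 7.

gcd(644, 175) = 7; s = 3, t = -11 (check: 644·3 + 175·(-11) = 7).


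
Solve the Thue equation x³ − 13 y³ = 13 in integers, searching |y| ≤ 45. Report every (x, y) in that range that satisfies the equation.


The equation is x³ - 13y³ = 13. For fixed y, x³ = 13·y³ + 13, so a solution requires the RHS to be a perfect cube.
Strategy: iterate y from -45 to 45, compute RHS = 13·y³ + 13, and check whether it is a (positive or negative) perfect cube.
Check small values of y:
  y = 0: RHS = 13 is not a perfect cube.
  y = 1: RHS = 26 is not a perfect cube.
  y = -1: RHS = 0 = (0)³ ⇒ x = 0 works.
  y = 2: RHS = 117 is not a perfect cube.
  y = -2: RHS = -91 is not a perfect cube.
  y = 3: RHS = 364 is not a perfect cube.
  y = -3: RHS = -338 is not a perfect cube.
Continuing the search up to |y| = 45 finds no further solutions beyond those listed.
Collected solutions: (0, -1).

Solutions (with |y| ≤ 45): (0, -1).


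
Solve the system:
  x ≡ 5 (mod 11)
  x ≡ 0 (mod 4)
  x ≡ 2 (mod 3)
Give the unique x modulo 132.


Moduli 11, 4, 3 are pairwise coprime; by CRT there is a unique solution modulo M = 11 · 4 · 3 = 132.
Solve pairwise, accumulating the modulus:
  Start with x ≡ 5 (mod 11).
  Combine with x ≡ 0 (mod 4): since gcd(11, 4) = 1, we get a unique residue mod 44.
    Write x = 5 + 11·t and substitute into x ≡ 0 (mod 4): 11·t ≡ 0 − 5 = -5 (mod 4).
    Reduce coefficients mod 4: 3·t ≡ 3 (mod 4).
    The inverse of 3 mod 4 is 3 (since 3·3 = 9 = 2·4 + 1), so t ≡ 3·3 = 9 ≡ 1 (mod 4).
    Then x = 5 + 11·1 = 16, valid modulo lcm(11, 4) = 44: x ≡ 16 (mod 44).
  Combine with x ≡ 2 (mod 3): since gcd(44, 3) = 1, we get a unique residue mod 132.
    Write x = 16 + 44·t and substitute into x ≡ 2 (mod 3): 44·t ≡ 2 − 16 = -14 (mod 3).
    Reduce coefficients mod 3: 2·t ≡ 1 (mod 3).
    The inverse of 2 mod 3 is 2 (since 2·2 = 4 = 1·3 + 1), so t ≡ 2·1 = 2 ≡ 2 (mod 3).
    Then x = 16 + 44·2 = 104, valid modulo lcm(44, 3) = 132: x ≡ 104 (mod 132).
Verify: 104 mod 11 = 5 ✓, 104 mod 4 = 0 ✓, 104 mod 3 = 2 ✓.

x ≡ 104 (mod 132).


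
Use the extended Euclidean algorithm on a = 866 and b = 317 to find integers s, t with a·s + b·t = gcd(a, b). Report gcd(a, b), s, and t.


Euclidean algorithm on (866, 317) — divide until remainder is 0:
  866 = 2 · 317 + 232
  317 = 1 · 232 + 85
  232 = 2 · 85 + 62
  85 = 1 · 62 + 23
  62 = 2 · 23 + 16
  23 = 1 · 16 + 7
  16 = 2 · 7 + 2
  7 = 3 · 2 + 1
  2 = 2 · 1 + 0
gcd(866, 317) = 1.
Track Bezout coefficients alongside the remainders: start with r₀ = 866 = a·1 + b·0 (s = 1, t = 0) and r₁ = 317 = a·0 + b·1 (s = 0, t = 1); each new remainder r_{k+1} = r_{k-1} − q_k·r_k inherits s_{k+1} = s_{k-1} − q_k·s_k, t_{k+1} = t_{k-1} − q_k·t_k, so r_k = a·s_k + b·t_k at every step:
  q = 2: r = 232, s = 1 − 2·0 = 1, t = 0 − 2·1 = -2  (check: 866·1 + 317·(-2) = 232)
  q = 1: r = 85, s = 0 − 1·1 = -1, t = 1 − 1·(-2) = 3  (check: 866·(-1) + 317·3 = 85)
  q = 2: r = 62, s = 1 − 2·(-1) = 3, t = -2 − 2·3 = -8  (check: 866·3 + 317·(-8) = 62)
  q = 1: r = 23, s = -1 − 1·3 = -4, t = 3 − 1·(-8) = 11  (check: 866·(-4) + 317·11 = 23)
  q = 2: r = 16, s = 3 − 2·(-4) = 11, t = -8 − 2·11 = -30  (check: 866·11 + 317·(-30) = 16)
  q = 1: r = 7, s = -4 − 1·11 = -15, t = 11 − 1·(-30) = 41  (check: 866·(-15) + 317·41 = 7)
  q = 2: r = 2, s = 11 − 2·(-15) = 41, t = -30 − 2·41 = -112  (check: 866·41 + 317·(-112) = 2)
  q = 3: r = 1, s = -15 − 3·41 = -138, t = 41 − 3·(-112) = 377  (check: 866·(-138) + 317·377 = 1)
The row with r = 1 (the gcd) gives the Bezout coefficients s = -138, t = 377.
Result: 866 · (-138) + 317 · (377) = 1.

gcd(866, 317) = 1; s = -138, t = 377 (check: 866·(-138) + 317·377 = 1).


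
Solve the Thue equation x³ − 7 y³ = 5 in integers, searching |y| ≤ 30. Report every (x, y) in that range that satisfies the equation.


The equation is x³ - 7y³ = 5. For fixed y, x³ = 7·y³ + 5, so a solution requires the RHS to be a perfect cube.
Strategy: iterate y from -30 to 30, compute RHS = 7·y³ + 5, and check whether it is a (positive or negative) perfect cube.
Check small values of y:
  y = 0: RHS = 5 is not a perfect cube.
  y = 1: RHS = 12 is not a perfect cube.
  y = -1: RHS = -2 is not a perfect cube.
  y = 2: RHS = 61 is not a perfect cube.
  y = -2: RHS = -51 is not a perfect cube.
  y = 3: RHS = 194 is not a perfect cube.
  y = -3: RHS = -184 is not a perfect cube.
Continuing the search up to |y| = 30 finds no solutions either.
No (x, y) in the scanned range satisfies the equation.

No integer solutions with |y| ≤ 30.


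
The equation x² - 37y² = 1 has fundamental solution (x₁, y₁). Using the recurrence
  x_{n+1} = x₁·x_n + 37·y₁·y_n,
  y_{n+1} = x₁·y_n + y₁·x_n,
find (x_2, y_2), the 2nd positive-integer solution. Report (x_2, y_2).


Step 1: Find the fundamental solution (x₁, y₁) of x² - 37y² = 1.
  Expand √37 as a continued fraction. a₀ = ⌊√37⌋ = 6; iterate m_{k+1} = d_k·a_k − m_k, d_{k+1} = (37 − m_{k+1}²)/d_k, a_{k+1} = ⌊(a₀ + m_{k+1})/d_{k+1}⌋ (starting m₀ = 0, d₀ = 1), with convergents p_k = a_k·p_{k-1} + p_{k-2}, q_k = a_k·q_{k-1} + q_{k-2} (p₋₁ = 1, q₋₁ = 0):
  k = 0: a₀ = 6; p₀/q₀ = 6/1; p₀² − 37·q₀² = 36 − 37 = -1.
  k = 1: m = 6, d = 1, a = ⌊(6 + 6)/1⌋ = 12; p/q = (12·6 + 1)/(12·1 + 0) = 73/12; p² − 37·q² = 5329 − 5328 = 1.
  The first convergent with p² − 37·q² = 1 gives the fundamental solution (x₁, y₁) = (73, 12).
Step 2: Apply the recurrence (x_{n+1}, y_{n+1}) = (x₁x_n + 37y₁y_n, x₁y_n + y₁x_n) repeatedly.
  From (x_1, y_1) = (73, 12): x_2 = 73·73 + 37·12·12 = 10657; y_2 = 73·12 + 12·73 = 1752.
Step 3: Verify x_2² - 37·y_2² = 113571649 - 113571648 = 1 (should be 1). ✓

(x_1, y_1) = (73, 12); (x_2, y_2) = (10657, 1752).
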